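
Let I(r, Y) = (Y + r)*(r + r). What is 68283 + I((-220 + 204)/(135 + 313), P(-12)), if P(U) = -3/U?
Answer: 13383465/196 ≈ 68283.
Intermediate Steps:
I(r, Y) = 2*r*(Y + r) (I(r, Y) = (Y + r)*(2*r) = 2*r*(Y + r))
68283 + I((-220 + 204)/(135 + 313), P(-12)) = 68283 + 2*((-220 + 204)/(135 + 313))*(-3/(-12) + (-220 + 204)/(135 + 313)) = 68283 + 2*(-16/448)*(-3*(-1/12) - 16/448) = 68283 + 2*(-16*1/448)*(¼ - 16*1/448) = 68283 + 2*(-1/28)*(¼ - 1/28) = 68283 + 2*(-1/28)*(3/14) = 68283 - 3/196 = 13383465/196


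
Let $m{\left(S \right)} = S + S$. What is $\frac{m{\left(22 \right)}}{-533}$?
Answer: $- \frac{44}{533} \approx -0.082552$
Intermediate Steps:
$m{\left(S \right)} = 2 S$
$\frac{m{\left(22 \right)}}{-533} = \frac{2 \cdot 22}{-533} = 44 \left(- \frac{1}{533}\right) = - \frac{44}{533}$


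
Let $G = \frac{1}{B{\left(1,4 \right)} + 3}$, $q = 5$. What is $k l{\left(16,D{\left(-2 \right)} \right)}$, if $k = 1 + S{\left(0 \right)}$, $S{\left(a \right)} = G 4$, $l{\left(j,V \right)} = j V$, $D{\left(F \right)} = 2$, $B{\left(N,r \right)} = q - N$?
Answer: $\frac{352}{7} \approx 50.286$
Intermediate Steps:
$B{\left(N,r \right)} = 5 - N$
$G = \frac{1}{7}$ ($G = \frac{1}{\left(5 - 1\right) + 3} = \frac{1}{4 + 3} = \frac{1}{7} \approx 0.14286$)
$l{\left(j,V \right)} = V j$
$S{\left(a \right)} = \frac{4}{7}$ ($S{\left(a \right)} = \frac{1}{7} \cdot 4 = \frac{4}{7}$)
$k = \frac{11}{7}$ ($k = 1 + \frac{4}{7} = \frac{11}{7} \approx 1.5714$)
$k l{\left(16,D{\left(-2 \right)} \right)} = \frac{11 \cdot 2 \cdot 16}{7} = \frac{11}{7} \cdot 32 = \frac{352}{7}$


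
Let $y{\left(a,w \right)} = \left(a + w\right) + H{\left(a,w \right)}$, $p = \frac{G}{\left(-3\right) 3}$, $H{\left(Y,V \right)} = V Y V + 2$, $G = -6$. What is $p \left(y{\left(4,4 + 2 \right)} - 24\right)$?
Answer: $88$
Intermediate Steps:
$H{\left(Y,V \right)} = 2 + Y V^{2}$ ($H{\left(Y,V \right)} = Y V^{2} + 2 = 2 + Y V^{2}$)
$p = \frac{2}{3}$ ($p = - \frac{6}{\left(-3\right) 3} = - \frac{6}{-9} = \left(-6\right) \left(- \frac{1}{9}\right) = \frac{2}{3} \approx 0.66667$)
$y{\left(a,w \right)} = 2 + a + w + a w^{2}$ ($y{\left(a,w \right)} = \left(a + w\right) + \left(2 + a w^{2}\right) = 2 + a + w + a w^{2}$)
$p \left(y{\left(4,4 + 2 \right)} - 24\right) = \frac{2 \left(\left(2 + 4 + \left(4 + 2\right) + 4 \left(4 + 2\right)^{2}\right) - 24\right)}{3} = \frac{2 \left(\left(2 + 4 + 6 + 4 \cdot 6^{2}\right) - 24\right)}{3} = \frac{2 \left(\left(2 + 4 + 6 + 4 \cdot 36\right) - 24\right)}{3} = \frac{2 \left(\left(2 + 4 + 6 + 144\right) - 24\right)}{3} = \frac{2 \left(156 - 24\right)}{3} = \frac{2}{3} \cdot 132 = 88$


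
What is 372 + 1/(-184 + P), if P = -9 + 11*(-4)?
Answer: 88163/237 ≈ 372.00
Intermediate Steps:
P = -53 (P = -9 - 44 = -53)
372 + 1/(-184 + P) = 372 + 1/(-184 - 53) = 372 + 1/(-237) = 372 - 1/237 = 88163/237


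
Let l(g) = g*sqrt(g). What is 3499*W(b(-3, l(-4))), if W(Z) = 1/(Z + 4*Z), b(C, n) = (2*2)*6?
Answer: 3499/120 ≈ 29.158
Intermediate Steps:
l(g) = g**(3/2)
b(C, n) = 24 (b(C, n) = 4*6 = 24)
W(Z) = 1/(5*Z)
3499*W(b(-3, l(-4))) = 3499*((1/5)/24) = 3499*((1/5)*(1/24)) = 3499*(1/120) = 3499/120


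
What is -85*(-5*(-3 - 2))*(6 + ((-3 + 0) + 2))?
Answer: -10625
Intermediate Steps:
-85*(-5*(-3 - 2))*(6 + ((-3 + 0) + 2)) = -85*(-5*(-5))*(6 + (-3 + 2)) = -2125*(6 - 1) = -2125*5 = -85*125 = -10625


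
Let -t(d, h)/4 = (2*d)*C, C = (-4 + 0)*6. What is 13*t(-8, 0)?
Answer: -19968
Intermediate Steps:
C = -24 (C = -4*6 = -24)
t(d, h) = 192*d (t(d, h) = -4*2*d*(-24) = -(-192)*d = 192*d)
13*t(-8, 0) = 13*(192*(-8)) = 13*(-1536) = -19968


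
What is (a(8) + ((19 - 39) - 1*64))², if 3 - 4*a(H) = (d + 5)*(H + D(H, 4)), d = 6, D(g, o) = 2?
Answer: 196249/16 ≈ 12266.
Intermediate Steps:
a(H) = -19/4 - 11*H/4 (a(H) = ¾ - (6 + 5)*(H + 2)/4 = ¾ - 11*(2 + H)/4 = ¾ - (22 + 11*H)/4 = ¾ + (-11/2 - 11*H/4) = -19/4 - 11*H/4)
(a(8) + ((19 - 39) - 1*64))² = ((-19/4 - 11/4*8) + ((19 - 39) - 1*64))² = ((-19/4 - 22) + (-20 - 64))² = (-107/4 - 84)² = (-443/4)² = 196249/16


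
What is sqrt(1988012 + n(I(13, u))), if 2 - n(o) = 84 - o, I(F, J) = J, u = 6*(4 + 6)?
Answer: sqrt(1987990) ≈ 1410.0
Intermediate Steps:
u = 60 (u = 6*10 = 60)
n(o) = -82 + o (n(o) = 2 - (84 - o) = 2 + (-84 + o) = -82 + o)
sqrt(1988012 + n(I(13, u))) = sqrt(1988012 + (-82 + 60)) = sqrt(1988012 - 22) = sqrt(1987990)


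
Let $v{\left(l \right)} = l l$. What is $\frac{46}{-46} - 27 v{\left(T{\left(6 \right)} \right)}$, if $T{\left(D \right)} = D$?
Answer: $-973$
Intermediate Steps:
$v{\left(l \right)} = l^{2}$
$\frac{46}{-46} - 27 v{\left(T{\left(6 \right)} \right)} = \frac{46}{-46} - 27 \cdot 6^{2} = 46 \left(- \frac{1}{46}\right) - 972 = -1 - 972 = -973$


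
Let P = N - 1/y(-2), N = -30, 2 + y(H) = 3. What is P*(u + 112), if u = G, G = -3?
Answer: -3379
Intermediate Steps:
y(H) = 1 (y(H) = -2 + 3 = 1)
P = -31 (P = -30 - 1/1 = -30 - 1*1 = -30 - 1 = -31)
u = -3
P*(u + 112) = -31*(-3 + 112) = -31*109 = -3379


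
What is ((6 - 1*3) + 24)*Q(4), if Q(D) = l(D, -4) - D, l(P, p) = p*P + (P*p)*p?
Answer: 1188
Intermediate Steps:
l(P, p) = P*p + P*p**2
Q(D) = 11*D (Q(D) = D*(-4)*(1 - 4) - D = D*(-4)*(-3) - D = 12*D - D = 11*D)
((6 - 1*3) + 24)*Q(4) = ((6 - 1*3) + 24)*(11*4) = ((6 - 3) + 24)*44 = (3 + 24)*44 = 27*44 = 1188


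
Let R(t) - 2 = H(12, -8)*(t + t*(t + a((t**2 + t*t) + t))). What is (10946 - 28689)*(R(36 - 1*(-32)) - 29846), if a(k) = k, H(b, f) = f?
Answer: 91115344012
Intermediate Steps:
R(t) = 2 - 8*t - 8*t*(2*t + 2*t**2) (R(t) = 2 - 8*(t + t*(t + ((t**2 + t*t) + t))) = 2 - 8*(t + t*(t + ((t**2 + t**2) + t))) = 2 - 8*(t + t*(t + (2*t**2 + t))) = 2 - 8*(t + t*(t + (t + 2*t**2))) = 2 - 8*(t + t*(2*t + 2*t**2)) = 2 + (-8*t - 8*t*(2*t + 2*t**2)) = 2 - 8*t - 8*t*(2*t + 2*t**2))
(10946 - 28689)*(R(36 - 1*(-32)) - 29846) = (10946 - 28689)*((2 - 16*(36 - 1*(-32))**2 - 16*(36 - 1*(-32))**3 - 8*(36 - 1*(-32))) - 29846) = -17743*((2 - 16*(36 + 32)**2 - 16*(36 + 32)**3 - 8*(36 + 32)) - 29846) = -17743*((2 - 16*68**2 - 16*68**3 - 8*68) - 29846) = -17743*((2 - 16*4624 - 16*314432 - 544) - 29846) = -17743*((2 - 73984 - 5030912 - 544) - 29846) = -17743*(-5105438 - 29846) = -17743*(-5135284) = 91115344012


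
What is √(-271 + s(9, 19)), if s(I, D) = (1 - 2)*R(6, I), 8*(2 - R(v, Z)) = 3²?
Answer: 5*I*√174/4 ≈ 16.489*I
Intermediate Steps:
R(v, Z) = 7/8 (R(v, Z) = 2 - ⅛*3² = 2 - ⅛*9 = 2 - 9/8 = 7/8)
s(I, D) = -7/8 (s(I, D) = (1 - 2)*(7/8) = -1*7/8 = -7/8)
√(-271 + s(9, 19)) = √(-271 - 7/8) = √(-2175/8) = 5*I*√174/4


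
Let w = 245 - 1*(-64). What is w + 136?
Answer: 445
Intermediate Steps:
w = 309 (w = 245 + 64 = 309)
w + 136 = 309 + 136 = 445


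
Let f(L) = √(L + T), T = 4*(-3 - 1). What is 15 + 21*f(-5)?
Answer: 15 + 21*I*√21 ≈ 15.0 + 96.234*I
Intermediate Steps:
T = -16 (T = 4*(-4) = -16)
f(L) = √(-16 + L) (f(L) = √(L - 16) = √(-16 + L))
15 + 21*f(-5) = 15 + 21*√(-16 - 5) = 15 + 21*√(-21) = 15 + 21*(I*√21) = 15 + 21*I*√21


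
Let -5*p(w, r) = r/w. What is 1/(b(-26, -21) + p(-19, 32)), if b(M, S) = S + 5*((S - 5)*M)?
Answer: 95/319137 ≈ 0.00029768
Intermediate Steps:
p(w, r) = -r/(5*w)
b(M, S) = S + 5*M*(-5 + S) (b(M, S) = S + 5*((-5 + S)*M) = S + 5*(M*(-5 + S)) = S + 5*M*(-5 + S))
1/(b(-26, -21) + p(-19, 32)) = 1/((-21 - 25*(-26) + 5*(-26)*(-21)) - ⅕*32/(-19)) = 1/((-21 + 650 + 2730) - ⅕*32*(-1/19)) = 1/(3359 + 32/95) = 1/(319137/95) = 95/319137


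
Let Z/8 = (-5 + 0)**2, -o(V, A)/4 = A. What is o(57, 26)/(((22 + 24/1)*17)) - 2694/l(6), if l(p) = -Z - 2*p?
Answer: 521165/41446 ≈ 12.575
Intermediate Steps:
o(V, A) = -4*A
Z = 200 (Z = 8*(-5 + 0)**2 = 8*(-5)**2 = 8*25 = 200)
l(p) = -200 - 2*p (l(p) = -1*200 - 2*p = -200 - 2*p)
o(57, 26)/(((22 + 24/1)*17)) - 2694/l(6) = (-4*26)/(((22 + 24/1)*17)) - 2694/(-200 - 2*6) = -104*1/(17*(22 + 24*1)) - 2694/(-200 - 12) = -104*1/(17*(22 + 24)) - 2694/(-212) = -104/(46*17) - 2694*(-1/212) = -104/782 + 1347/106 = -104*1/782 + 1347/106 = -52/391 + 1347/106 = 521165/41446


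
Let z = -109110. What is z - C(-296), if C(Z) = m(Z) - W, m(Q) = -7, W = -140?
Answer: -109243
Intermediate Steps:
C(Z) = 133 (C(Z) = -7 - 1*(-140) = -7 + 140 = 133)
z - C(-296) = -109110 - 1*133 = -109110 - 133 = -109243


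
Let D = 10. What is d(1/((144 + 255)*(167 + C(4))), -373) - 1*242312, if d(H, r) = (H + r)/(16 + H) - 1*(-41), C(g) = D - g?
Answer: -267597834413/1104433 ≈ -2.4229e+5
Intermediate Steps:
C(g) = 10 - g
d(H, r) = 41 + (H + r)/(16 + H) (d(H, r) = (H + r)/(16 + H) + 41 = 41 + (H + r)/(16 + H))
d(1/((144 + 255)*(167 + C(4))), -373) - 1*242312 = (656 - 373 + 42/(((144 + 255)*(167 + (10 - 1*4)))))/(16 + 1/((144 + 255)*(167 + (10 - 1*4)))) - 1*242312 = (656 - 373 + 42/((399*(167 + (10 - 4)))))/(16 + 1/(399*(167 + (10 - 4)))) - 242312 = (656 - 373 + 42/((399*(167 + 6))))/(16 + 1/(399*(167 + 6))) - 242312 = (656 - 373 + 42/((399*173)))/(16 + 1/(399*173)) - 242312 = (656 - 373 + 42/69027)/(16 + 1/69027) - 242312 = (656 - 373 + 42*(1/69027))/(16 + 1/69027) - 242312 = (656 - 373 + 2/3287)/(1104433/69027) - 242312 = (69027/1104433)*(930223/3287) - 242312 = 19534683/1104433 - 242312 = -267597834413/1104433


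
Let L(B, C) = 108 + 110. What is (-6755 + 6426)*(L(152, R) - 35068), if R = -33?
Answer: 11465650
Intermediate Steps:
L(B, C) = 218
(-6755 + 6426)*(L(152, R) - 35068) = (-6755 + 6426)*(218 - 35068) = -329*(-34850) = 11465650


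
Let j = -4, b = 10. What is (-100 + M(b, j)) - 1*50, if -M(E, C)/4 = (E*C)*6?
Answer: 810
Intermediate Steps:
M(E, C) = -24*C*E (M(E, C) = -4*E*C*6 = -4*C*E*6 = -24*C*E)
(-100 + M(b, j)) - 1*50 = (-100 - 24*(-4)*10) - 1*50 = (-100 + 960) - 50 = 860 - 50 = 810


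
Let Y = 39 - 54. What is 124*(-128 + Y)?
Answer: -17732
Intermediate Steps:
Y = -15
124*(-128 + Y) = 124*(-128 - 15) = 124*(-143) = -17732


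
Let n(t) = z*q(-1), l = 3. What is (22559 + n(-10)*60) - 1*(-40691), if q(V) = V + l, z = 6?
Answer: 63970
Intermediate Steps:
q(V) = 3 + V (q(V) = V + 3 = 3 + V)
n(t) = 12 (n(t) = 6*(3 - 1) = 6*2 = 12)
(22559 + n(-10)*60) - 1*(-40691) = (22559 + 12*60) - 1*(-40691) = (22559 + 720) + 40691 = 23279 + 40691 = 63970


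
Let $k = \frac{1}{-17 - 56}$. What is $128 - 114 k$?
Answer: $\frac{9458}{73} \approx 129.56$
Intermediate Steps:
$k = - \frac{1}{73}$ ($k = \frac{1}{-73} = - \frac{1}{73} \approx -0.013699$)
$128 - 114 k = 128 - - \frac{114}{73} = 128 + \frac{114}{73} = \frac{9458}{73}$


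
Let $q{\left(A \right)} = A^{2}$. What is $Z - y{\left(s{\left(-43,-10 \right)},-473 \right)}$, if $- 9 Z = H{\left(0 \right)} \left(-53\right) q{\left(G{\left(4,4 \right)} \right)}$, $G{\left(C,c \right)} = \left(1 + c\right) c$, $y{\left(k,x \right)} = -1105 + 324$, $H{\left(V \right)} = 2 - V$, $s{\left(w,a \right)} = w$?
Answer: $\frac{49429}{9} \approx 5492.1$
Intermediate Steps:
$y{\left(k,x \right)} = -781$
$G{\left(C,c \right)} = c \left(1 + c\right)$
$Z = \frac{42400}{9}$ ($Z = - \frac{\left(2 - 0\right) \left(-53\right) \left(4 \left(1 + 4\right)\right)^{2}}{9} = - \frac{\left(2 + 0\right) \left(-53\right) \left(4 \cdot 5\right)^{2}}{9} = - \frac{2 \left(-53\right) 20^{2}}{9} = - \frac{\left(-106\right) 400}{9} = \left(- \frac{1}{9}\right) \left(-42400\right) = \frac{42400}{9} \approx 4711.1$)
$Z - y{\left(s{\left(-43,-10 \right)},-473 \right)} = \frac{42400}{9} - -781 = \frac{42400}{9} + 781 = \frac{49429}{9}$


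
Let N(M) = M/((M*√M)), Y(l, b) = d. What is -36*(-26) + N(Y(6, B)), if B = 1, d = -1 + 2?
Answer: 937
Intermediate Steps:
d = 1
Y(l, b) = 1
N(M) = M^(-½) (N(M) = M/(M^(3/2)) = M/M^(3/2) = M^(-½))
-36*(-26) + N(Y(6, B)) = -36*(-26) + 1^(-½) = 936 + 1 = 937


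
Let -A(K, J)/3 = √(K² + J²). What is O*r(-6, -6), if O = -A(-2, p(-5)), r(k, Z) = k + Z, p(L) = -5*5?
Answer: -36*√629 ≈ -902.88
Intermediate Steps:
p(L) = -25
r(k, Z) = Z + k
A(K, J) = -3*√(J² + K²) (A(K, J) = -3*√(K² + J²) = -3*√(J² + K²))
O = 3*√629 (O = -(-3)*√((-25)² + (-2)²) = -(-3)*√(625 + 4) = -(-3)*√629 = 3*√629 ≈ 75.240)
O*r(-6, -6) = (3*√629)*(-6 - 6) = (3*√629)*(-12) = -36*√629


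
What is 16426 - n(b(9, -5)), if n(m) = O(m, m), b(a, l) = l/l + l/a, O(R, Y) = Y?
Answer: 147830/9 ≈ 16426.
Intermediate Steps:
b(a, l) = 1 + l/a
n(m) = m
16426 - n(b(9, -5)) = 16426 - (9 - 5)/9 = 16426 - 4/9 = 147830/9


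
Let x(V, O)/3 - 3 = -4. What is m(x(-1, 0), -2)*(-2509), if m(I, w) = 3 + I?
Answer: 0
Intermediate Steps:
x(V, O) = -3 (x(V, O) = 9 + 3*(-4) = 9 - 12 = -3)
m(x(-1, 0), -2)*(-2509) = (3 - 3)*(-2509) = 0*(-2509) = 0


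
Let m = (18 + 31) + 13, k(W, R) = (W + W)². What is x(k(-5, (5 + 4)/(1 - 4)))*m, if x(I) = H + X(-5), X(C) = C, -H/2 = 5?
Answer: -930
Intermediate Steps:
H = -10 (H = -2*5 = -10)
k(W, R) = 4*W² (k(W, R) = (2*W)² = 4*W²)
x(I) = -15 (x(I) = -10 - 5 = -15)
m = 62 (m = 49 + 13 = 62)
x(k(-5, (5 + 4)/(1 - 4)))*m = -15*62 = -930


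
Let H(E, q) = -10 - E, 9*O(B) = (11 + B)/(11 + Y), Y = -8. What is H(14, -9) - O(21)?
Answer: -680/27 ≈ -25.185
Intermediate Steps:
O(B) = 11/27 + B/27 (O(B) = ((11 + B)/(11 - 8))/9 = ((11 + B)/3)/9 = ((11 + B)*(⅓))/9 = (11/3 + B/3)/9 = 11/27 + B/27)
H(14, -9) - O(21) = (-10 - 1*14) - (11/27 + (1/27)*21) = (-10 - 14) - (11/27 + 7/9) = -24 - 1*32/27 = -24 - 32/27 = -680/27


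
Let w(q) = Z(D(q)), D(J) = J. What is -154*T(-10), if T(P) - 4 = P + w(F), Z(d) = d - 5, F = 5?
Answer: 924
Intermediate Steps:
Z(d) = -5 + d
w(q) = -5 + q
T(P) = 4 + P (T(P) = 4 + (P + (-5 + 5)) = 4 + (P + 0) = 4 + P)
-154*T(-10) = -154*(4 - 10) = -154*(-6) = 924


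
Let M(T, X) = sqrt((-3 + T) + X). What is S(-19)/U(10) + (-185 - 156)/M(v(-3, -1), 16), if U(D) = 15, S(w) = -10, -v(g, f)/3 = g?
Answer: -2/3 - 31*sqrt(22)/2 ≈ -73.368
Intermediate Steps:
v(g, f) = -3*g
M(T, X) = sqrt(-3 + T + X)
S(-19)/U(10) + (-185 - 156)/M(v(-3, -1), 16) = -10/15 + (-185 - 156)/(sqrt(-3 - 3*(-3) + 16)) = -10*1/15 - 341/sqrt(-3 + 9 + 16) = -2/3 - 341*sqrt(22)/22 = -2/3 - 31*sqrt(22)/2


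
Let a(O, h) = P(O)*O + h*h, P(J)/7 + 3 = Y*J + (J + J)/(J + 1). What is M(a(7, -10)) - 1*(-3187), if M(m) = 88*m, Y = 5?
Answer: 157517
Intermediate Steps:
P(J) = -21 + 35*J + 14*J/(1 + J) (P(J) = -21 + 7*(5*J + (J + J)/(J + 1)) = -21 + 7*(5*J + (2*J)/(1 + J)) = -21 + 7*(5*J + 2*J/(1 + J)) = -21 + (35*J + 14*J/(1 + J)) = -21 + 35*J + 14*J/(1 + J))
a(O, h) = h² + 7*O*(-3 + 4*O + 5*O²)/(1 + O) (a(O, h) = (7*(-3 + 4*O + 5*O²)/(1 + O))*O + h*h = 7*O*(-3 + 4*O + 5*O²)/(1 + O) + h² = h² + 7*O*(-3 + 4*O + 5*O²)/(1 + O))
M(a(7, -10)) - 1*(-3187) = 88*(((-10)²*(1 + 7) + 7*7*(-3 + 4*7 + 5*7²))/(1 + 7)) - 1*(-3187) = 88*((100*8 + 7*7*(-3 + 28 + 5*49))/8) + 3187 = 88*((800 + 7*7*(-3 + 28 + 245))/8) + 3187 = 88*((800 + 7*7*270)/8) + 3187 = 88*((800 + 13230)/8) + 3187 = 88*((⅛)*14030) + 3187 = 88*(7015/4) + 3187 = 154330 + 3187 = 157517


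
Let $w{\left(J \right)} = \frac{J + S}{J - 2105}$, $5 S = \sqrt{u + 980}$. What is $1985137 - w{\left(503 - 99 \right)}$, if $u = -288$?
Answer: $\frac{3376718441}{1701} + \frac{2 \sqrt{173}}{8505} \approx 1.9851 \cdot 10^{6}$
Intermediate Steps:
$S = \frac{2 \sqrt{173}}{5}$ ($S = \frac{\sqrt{-288 + 980}}{5} = \frac{\sqrt{692}}{5} = \frac{2 \sqrt{173}}{5} \approx 5.2612$)
$w{\left(J \right)} = \frac{J + \frac{2 \sqrt{173}}{5}}{-2105 + J}$ ($w{\left(J \right)} = \frac{J + \frac{2 \sqrt{173}}{5}}{J - 2105} = \frac{J + \frac{2 \sqrt{173}}{5}}{-2105 + J}$)
$1985137 - w{\left(503 - 99 \right)} = 1985137 - \frac{\left(503 - 99\right) + \frac{2 \sqrt{173}}{5}}{-2105 + \left(503 - 99\right)} = 1985137 - \frac{404 + \frac{2 \sqrt{173}}{5}}{-2105 + 404} = 1985137 - \frac{404 + \frac{2 \sqrt{173}}{5}}{-1701} = 1985137 - - \frac{404 + \frac{2 \sqrt{173}}{5}}{1701} = 1985137 - \left(- \frac{404}{1701} - \frac{2 \sqrt{173}}{8505}\right) = 1985137 + \left(\frac{404}{1701} + \frac{2 \sqrt{173}}{8505}\right) = \frac{3376718441}{1701} + \frac{2 \sqrt{173}}{8505}$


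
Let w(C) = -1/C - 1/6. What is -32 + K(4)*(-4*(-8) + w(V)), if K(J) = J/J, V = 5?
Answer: -11/30 ≈ -0.36667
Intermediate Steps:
K(J) = 1
w(C) = -⅙ - 1/C (w(C) = -1/C - 1*⅙ = -1/C - ⅙ = -⅙ - 1/C)
-32 + K(4)*(-4*(-8) + w(V)) = -32 + 1*(-4*(-8) + (⅙)*(-6 - 1*5)/5) = -32 + 1*(32 + (⅙)*(⅕)*(-6 - 5)) = -32 + 1*(32 + (⅙)*(⅕)*(-11)) = -32 + 1*(32 - 11/30) = -32 + 1*(949/30) = -32 + 949/30 = -11/30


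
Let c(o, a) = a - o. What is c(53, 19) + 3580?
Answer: 3546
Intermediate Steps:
c(53, 19) + 3580 = (19 - 1*53) + 3580 = (19 - 53) + 3580 = -34 + 3580 = 3546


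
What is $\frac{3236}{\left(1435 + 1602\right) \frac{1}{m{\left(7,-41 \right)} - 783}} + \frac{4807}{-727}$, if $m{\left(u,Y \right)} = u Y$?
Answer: $- \frac{2531850899}{2207899} \approx -1146.7$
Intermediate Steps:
$m{\left(u,Y \right)} = Y u$
$\frac{3236}{\left(1435 + 1602\right) \frac{1}{m{\left(7,-41 \right)} - 783}} + \frac{4807}{-727} = \frac{3236}{\left(1435 + 1602\right) \frac{1}{\left(-41\right) 7 - 783}} + \frac{4807}{-727} = \frac{3236}{3037 \frac{1}{-287 - 783}} + 4807 \left(- \frac{1}{727}\right) = \frac{3236}{3037 \frac{1}{-1070}} - \frac{4807}{727} = \frac{3236}{3037 \left(- \frac{1}{1070}\right)} - \frac{4807}{727} = \frac{3236}{- \frac{3037}{1070}} - \frac{4807}{727} = 3236 \left(- \frac{1070}{3037}\right) - \frac{4807}{727} = - \frac{3462520}{3037} - \frac{4807}{727} = - \frac{2531850899}{2207899}$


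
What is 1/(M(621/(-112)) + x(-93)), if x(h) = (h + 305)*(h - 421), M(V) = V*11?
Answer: -112/12211247 ≈ -9.1719e-6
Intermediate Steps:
M(V) = 11*V
x(h) = (-421 + h)*(305 + h) (x(h) = (305 + h)*(-421 + h) = (-421 + h)*(305 + h))
1/(M(621/(-112)) + x(-93)) = 1/(11*(621/(-112)) + (-128405 + (-93)**2 - 116*(-93))) = 1/(11*(621*(-1/112)) + (-128405 + 8649 + 10788)) = 1/(11*(-621/112) - 108968) = 1/(-6831/112 - 108968) = 1/(-12211247/112) = -112/12211247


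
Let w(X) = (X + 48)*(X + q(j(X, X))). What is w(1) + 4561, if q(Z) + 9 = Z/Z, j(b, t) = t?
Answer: 4218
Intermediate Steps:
q(Z) = -8 (q(Z) = -9 + Z/Z = -9 + 1 = -8)
w(X) = (-8 + X)*(48 + X) (w(X) = (X + 48)*(X - 8) = (48 + X)*(-8 + X) = (-8 + X)*(48 + X))
w(1) + 4561 = (-384 + 1² + 40*1) + 4561 = (-384 + 1 + 40) + 4561 = -343 + 4561 = 4218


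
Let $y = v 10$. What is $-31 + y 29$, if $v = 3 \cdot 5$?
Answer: $4319$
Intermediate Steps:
$v = 15$
$y = 150$ ($y = 15 \cdot 10 = 150$)
$-31 + y 29 = -31 + 150 \cdot 29 = -31 + 4350 = 4319$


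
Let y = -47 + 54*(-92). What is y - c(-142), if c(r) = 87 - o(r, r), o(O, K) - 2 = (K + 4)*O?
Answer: 14496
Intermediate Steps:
o(O, K) = 2 + O*(4 + K) (o(O, K) = 2 + (K + 4)*O = 2 + (4 + K)*O = 2 + O*(4 + K))
y = -5015 (y = -47 - 4968 = -5015)
c(r) = 85 - r**2 - 4*r (c(r) = 87 - (2 + 4*r + r*r) = 87 - (2 + 4*r + r**2) = 87 - (2 + r**2 + 4*r) = 87 + (-2 - r**2 - 4*r) = 85 - r**2 - 4*r)
y - c(-142) = -5015 - (85 - 1*(-142)**2 - 4*(-142)) = -5015 - (85 - 1*20164 + 568) = -5015 - (85 - 20164 + 568) = -5015 - 1*(-19511) = -5015 + 19511 = 14496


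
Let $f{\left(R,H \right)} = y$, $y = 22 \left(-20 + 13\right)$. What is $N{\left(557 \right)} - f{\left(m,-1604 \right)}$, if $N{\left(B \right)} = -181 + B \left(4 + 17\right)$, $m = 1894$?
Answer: $11670$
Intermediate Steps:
$y = -154$ ($y = 22 \left(-7\right) = -154$)
$f{\left(R,H \right)} = -154$
$N{\left(B \right)} = -181 + 21 B$ ($N{\left(B \right)} = -181 + B 21 = -181 + 21 B$)
$N{\left(557 \right)} - f{\left(m,-1604 \right)} = \left(-181 + 21 \cdot 557\right) - -154 = \left(-181 + 11697\right) + 154 = 11516 + 154 = 11670$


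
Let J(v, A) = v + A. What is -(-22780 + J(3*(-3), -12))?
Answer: 22801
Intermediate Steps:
J(v, A) = A + v
-(-22780 + J(3*(-3), -12)) = -(-22780 + (-12 + 3*(-3))) = -(-22780 + (-12 - 9)) = -(-22780 - 21) = -1*(-22801) = 22801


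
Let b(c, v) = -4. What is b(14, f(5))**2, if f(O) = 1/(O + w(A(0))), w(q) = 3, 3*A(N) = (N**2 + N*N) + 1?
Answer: 16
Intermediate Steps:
A(N) = 1/3 + 2*N**2/3 (A(N) = ((N**2 + N*N) + 1)/3 = ((N**2 + N**2) + 1)/3 = (2*N**2 + 1)/3 = (1 + 2*N**2)/3 = 1/3 + 2*N**2/3)
f(O) = 1/(3 + O) (f(O) = 1/(O + 3) = 1/(3 + O))
b(14, f(5))**2 = (-4)**2 = 16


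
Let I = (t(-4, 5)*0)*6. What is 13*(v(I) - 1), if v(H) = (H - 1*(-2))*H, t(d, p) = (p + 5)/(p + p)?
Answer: -13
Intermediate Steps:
t(d, p) = (5 + p)/(2*p) (t(d, p) = (5 + p)/((2*p)) = (5 + p)*(1/(2*p)) = (5 + p)/(2*p))
I = 0 (I = (((½)*(5 + 5)/5)*0)*6 = (((½)*(⅕)*10)*0)*6 = (1*0)*6 = 0*6 = 0)
v(H) = H*(2 + H) (v(H) = (H + 2)*H = (2 + H)*H = H*(2 + H))
13*(v(I) - 1) = 13*(0*(2 + 0) - 1) = 13*(0*2 - 1) = 13*(0 - 1) = 13*(-1) = -13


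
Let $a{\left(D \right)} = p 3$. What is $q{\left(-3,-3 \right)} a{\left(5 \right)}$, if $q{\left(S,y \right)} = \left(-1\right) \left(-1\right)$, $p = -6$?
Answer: $-18$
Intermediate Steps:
$q{\left(S,y \right)} = 1$
$a{\left(D \right)} = -18$ ($a{\left(D \right)} = \left(-6\right) 3 = -18$)
$q{\left(-3,-3 \right)} a{\left(5 \right)} = 1 \left(-18\right) = -18$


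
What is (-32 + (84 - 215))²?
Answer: 26569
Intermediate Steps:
(-32 + (84 - 215))² = (-32 - 131)² = (-163)² = 26569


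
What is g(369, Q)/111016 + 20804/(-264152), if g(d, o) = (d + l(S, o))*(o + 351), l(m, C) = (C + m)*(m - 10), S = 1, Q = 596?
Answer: -2799263180/65457809 ≈ -42.764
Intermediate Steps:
l(m, C) = (-10 + m)*(C + m) (l(m, C) = (C + m)*(-10 + m) = (-10 + m)*(C + m))
g(d, o) = (351 + o)*(-9 + d - 9*o) (g(d, o) = (d + (1² - 10*o - 10*1 + o*1))*(o + 351) = (d + (1 - 10*o - 10 + o))*(351 + o) = (d + (-9 - 9*o))*(351 + o) = (-9 + d - 9*o)*(351 + o) = (351 + o)*(-9 + d - 9*o))
g(369, Q)/111016 + 20804/(-264152) = (-3159 - 3168*596 - 9*596² + 351*369 + 369*596)/111016 + 20804/(-264152) = (-3159 - 1888128 - 9*355216 + 129519 + 219924)*(1/111016) + 20804*(-1/264152) = (-3159 - 1888128 - 3196944 + 129519 + 219924)*(1/111016) - 743/9434 = -4738788*1/111016 - 743/9434 = -1184697/27754 - 743/9434 = -2799263180/65457809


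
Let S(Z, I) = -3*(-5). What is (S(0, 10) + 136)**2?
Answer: 22801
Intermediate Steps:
S(Z, I) = 15
(S(0, 10) + 136)**2 = (15 + 136)**2 = 151**2 = 22801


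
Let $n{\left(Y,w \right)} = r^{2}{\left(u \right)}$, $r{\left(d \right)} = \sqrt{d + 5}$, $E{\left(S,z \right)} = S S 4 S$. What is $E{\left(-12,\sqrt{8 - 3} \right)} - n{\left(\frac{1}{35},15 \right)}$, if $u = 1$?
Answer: $-6918$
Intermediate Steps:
$E{\left(S,z \right)} = 4 S^{3}$ ($E{\left(S,z \right)} = S 4 S S = 4 S^{2} S = 4 S^{3}$)
$r{\left(d \right)} = \sqrt{5 + d}$
$n{\left(Y,w \right)} = 6$ ($n{\left(Y,w \right)} = \left(\sqrt{5 + 1}\right)^{2} = \left(\sqrt{6}\right)^{2} = 6$)
$E{\left(-12,\sqrt{8 - 3} \right)} - n{\left(\frac{1}{35},15 \right)} = 4 \left(-12\right)^{3} - 6 = 4 \left(-1728\right) - 6 = -6912 - 6 = -6918$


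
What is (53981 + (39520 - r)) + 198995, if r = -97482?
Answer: 389978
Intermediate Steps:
(53981 + (39520 - r)) + 198995 = (53981 + (39520 - 1*(-97482))) + 198995 = (53981 + (39520 + 97482)) + 198995 = (53981 + 137002) + 198995 = 190983 + 198995 = 389978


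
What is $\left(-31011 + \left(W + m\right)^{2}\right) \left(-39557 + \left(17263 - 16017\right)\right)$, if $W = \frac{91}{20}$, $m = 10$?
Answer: $\frac{471980754609}{400} \approx 1.18 \cdot 10^{9}$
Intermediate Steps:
$W = \frac{91}{20}$ ($W = 91 \cdot \frac{1}{20} = \frac{91}{20} \approx 4.55$)
$\left(-31011 + \left(W + m\right)^{2}\right) \left(-39557 + \left(17263 - 16017\right)\right) = \left(-31011 + \left(\frac{91}{20} + 10\right)^{2}\right) \left(-39557 + \left(17263 - 16017\right)\right) = \left(-31011 + \left(\frac{291}{20}\right)^{2}\right) \left(-39557 + \left(17263 - 16017\right)\right) = \left(-31011 + \frac{84681}{400}\right) \left(-39557 + 1246\right) = \left(- \frac{12319719}{400}\right) \left(-38311\right) = \frac{471980754609}{400}$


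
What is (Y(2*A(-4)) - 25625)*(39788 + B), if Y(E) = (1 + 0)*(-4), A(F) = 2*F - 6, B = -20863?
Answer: -485028825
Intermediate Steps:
A(F) = -6 + 2*F
Y(E) = -4 (Y(E) = 1*(-4) = -4)
(Y(2*A(-4)) - 25625)*(39788 + B) = (-4 - 25625)*(39788 - 20863) = -25629*18925 = -485028825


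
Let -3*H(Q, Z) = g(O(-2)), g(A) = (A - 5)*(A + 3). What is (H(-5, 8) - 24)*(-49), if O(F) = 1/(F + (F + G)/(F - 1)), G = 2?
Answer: 11417/12 ≈ 951.42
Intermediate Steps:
O(F) = 1/(F + (2 + F)/(-1 + F)) (O(F) = 1/(F + (F + 2)/(F - 1)) = 1/(F + (2 + F)/(-1 + F)))
g(A) = (-5 + A)*(3 + A)
H(Q, Z) = 55/12 (H(Q, Z) = -(-15 + ((-1 - 2)/(2 + (-2)**2))**2 - 2*(-1 - 2)/(2 + (-2)**2))/3 = -(-15 + (-3/(2 + 4))**2 - 2*(-3)/(2 + 4))/3 = -(-15 + (-3/6)**2 - 2*(-3)/6)/3 = -(-15 + ((1/6)*(-3))**2 - (-3)/3)/3 = -(-15 + (-1/2)**2 - 2*(-1/2))/3 = -(-15 + 1/4 + 1)/3 = -1/3*(-55/4) = 55/12)
(H(-5, 8) - 24)*(-49) = (55/12 - 24)*(-49) = -233/12*(-49) = 11417/12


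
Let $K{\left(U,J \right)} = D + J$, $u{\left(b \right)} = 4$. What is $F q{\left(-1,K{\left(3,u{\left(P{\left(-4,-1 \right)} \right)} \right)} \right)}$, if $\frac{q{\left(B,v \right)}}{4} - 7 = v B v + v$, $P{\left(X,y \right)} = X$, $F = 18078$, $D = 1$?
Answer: $-940056$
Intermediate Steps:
$K{\left(U,J \right)} = 1 + J$
$q{\left(B,v \right)} = 28 + 4 v + 4 B v^{2}$ ($q{\left(B,v \right)} = 28 + 4 \left(v B v + v\right) = 28 + 4 \left(B v v + v\right) = 28 + 4 \left(B v^{2} + v\right) = 28 + 4 \left(v + B v^{2}\right) = 28 + \left(4 v + 4 B v^{2}\right) = 28 + 4 v + 4 B v^{2}$)
$F q{\left(-1,K{\left(3,u{\left(P{\left(-4,-1 \right)} \right)} \right)} \right)} = 18078 \left(28 + 4 \left(1 + 4\right) + 4 \left(-1\right) \left(1 + 4\right)^{2}\right) = 18078 \left(28 + 4 \cdot 5 + 4 \left(-1\right) 5^{2}\right) = 18078 \left(28 + 20 + 4 \left(-1\right) 25\right) = 18078 \left(28 + 20 - 100\right) = 18078 \left(-52\right) = -940056$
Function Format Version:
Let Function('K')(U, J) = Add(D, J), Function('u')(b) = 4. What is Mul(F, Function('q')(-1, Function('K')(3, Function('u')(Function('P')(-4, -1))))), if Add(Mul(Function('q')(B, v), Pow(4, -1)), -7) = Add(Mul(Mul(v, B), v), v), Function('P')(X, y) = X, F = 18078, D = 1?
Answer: -940056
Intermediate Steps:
Function('K')(U, J) = Add(1, J)
Function('q')(B, v) = Add(28, Mul(4, v), Mul(4, B, Pow(v, 2))) (Function('q')(B, v) = Add(28, Mul(4, Add(Mul(Mul(v, B), v), v))) = Add(28, Mul(4, Add(Mul(Mul(B, v), v), v))) = Add(28, Mul(4, Add(Mul(B, Pow(v, 2)), v))) = Add(28, Mul(4, Add(v, Mul(B, Pow(v, 2))))) = Add(28, Add(Mul(4, v), Mul(4, B, Pow(v, 2)))) = Add(28, Mul(4, v), Mul(4, B, Pow(v, 2))))
Mul(F, Function('q')(-1, Function('K')(3, Function('u')(Function('P')(-4, -1))))) = Mul(18078, Add(28, Mul(4, Add(1, 4)), Mul(4, -1, Pow(Add(1, 4), 2)))) = Mul(18078, Add(28, Mul(4, 5), Mul(4, -1, Pow(5, 2)))) = Mul(18078, Add(28, 20, Mul(4, -1, 25))) = Mul(18078, Add(28, 20, -100)) = Mul(18078, -52) = -940056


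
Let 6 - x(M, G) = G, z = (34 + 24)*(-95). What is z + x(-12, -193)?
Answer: -5311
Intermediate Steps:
z = -5510 (z = 58*(-95) = -5510)
x(M, G) = 6 - G
z + x(-12, -193) = -5510 + (6 - 1*(-193)) = -5510 + (6 + 193) = -5510 + 199 = -5311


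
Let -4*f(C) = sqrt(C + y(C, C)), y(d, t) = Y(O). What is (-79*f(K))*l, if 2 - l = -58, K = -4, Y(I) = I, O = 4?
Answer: 0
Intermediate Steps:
y(d, t) = 4
f(C) = -sqrt(4 + C)/4 (f(C) = -sqrt(C + 4)/4 = -sqrt(4 + C)/4)
l = 60 (l = 2 - 1*(-58) = 2 + 58 = 60)
(-79*f(K))*l = -(-79)*sqrt(4 - 4)/4*60 = -(-79)*sqrt(0)/4*60 = -(-79)*0/4*60 = -79*0*60 = 0*60 = 0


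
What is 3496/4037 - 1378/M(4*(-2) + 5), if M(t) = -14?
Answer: 2805965/28259 ≈ 99.295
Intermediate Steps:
3496/4037 - 1378/M(4*(-2) + 5) = 3496/4037 - 1378/(-14) = 3496*(1/4037) - 1378*(-1/14) = 3496/4037 + 689/7 = 2805965/28259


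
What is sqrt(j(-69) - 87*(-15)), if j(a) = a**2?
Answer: 3*sqrt(674) ≈ 77.885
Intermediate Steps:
sqrt(j(-69) - 87*(-15)) = sqrt((-69)**2 - 87*(-15)) = sqrt(4761 + 1305) = sqrt(6066) = 3*sqrt(674)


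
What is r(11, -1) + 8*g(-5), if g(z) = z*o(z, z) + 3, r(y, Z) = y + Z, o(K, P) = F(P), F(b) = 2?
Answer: -46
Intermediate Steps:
o(K, P) = 2
r(y, Z) = Z + y
g(z) = 3 + 2*z (g(z) = z*2 + 3 = 2*z + 3 = 3 + 2*z)
r(11, -1) + 8*g(-5) = (-1 + 11) + 8*(3 + 2*(-5)) = 10 + 8*(3 - 10) = 10 + 8*(-7) = 10 - 56 = -46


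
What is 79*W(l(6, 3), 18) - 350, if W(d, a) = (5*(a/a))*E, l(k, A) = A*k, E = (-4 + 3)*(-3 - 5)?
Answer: 2810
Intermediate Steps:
E = 8 (E = -1*(-8) = 8)
W(d, a) = 40 (W(d, a) = (5*(a/a))*8 = (5*1)*8 = 5*8 = 40)
79*W(l(6, 3), 18) - 350 = 79*40 - 350 = 3160 - 350 = 2810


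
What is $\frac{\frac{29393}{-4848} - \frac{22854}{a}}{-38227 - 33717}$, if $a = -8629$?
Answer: $\frac{142836005}{3009661554048} \approx 4.7459 \cdot 10^{-5}$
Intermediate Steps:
$\frac{\frac{29393}{-4848} - \frac{22854}{a}}{-38227 - 33717} = \frac{\frac{29393}{-4848} - \frac{22854}{-8629}}{-38227 - 33717} = \frac{29393 \left(- \frac{1}{4848}\right) - - \frac{22854}{8629}}{-38227 - 33717} = \frac{- \frac{29393}{4848} + \frac{22854}{8629}}{-71944} = \left(- \frac{142836005}{41833392}\right) \left(- \frac{1}{71944}\right) = \frac{142836005}{3009661554048}$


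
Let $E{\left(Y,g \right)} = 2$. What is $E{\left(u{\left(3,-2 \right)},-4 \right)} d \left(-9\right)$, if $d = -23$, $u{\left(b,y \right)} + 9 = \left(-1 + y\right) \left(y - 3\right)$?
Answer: $414$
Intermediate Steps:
$u{\left(b,y \right)} = -9 + \left(-1 + y\right) \left(-3 + y\right)$ ($u{\left(b,y \right)} = -9 + \left(-1 + y\right) \left(y - 3\right) = -9 + \left(-1 + y\right) \left(-3 + y\right)$)
$E{\left(u{\left(3,-2 \right)},-4 \right)} d \left(-9\right) = 2 \left(-23\right) \left(-9\right) = \left(-46\right) \left(-9\right) = 414$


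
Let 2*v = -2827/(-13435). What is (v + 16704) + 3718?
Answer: 548741967/26870 ≈ 20422.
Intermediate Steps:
v = 2827/26870 (v = (-2827/(-13435))/2 = (-2827*(-1/13435))/2 = (½)*(2827/13435) = 2827/26870 ≈ 0.10521)
(v + 16704) + 3718 = (2827/26870 + 16704) + 3718 = 448839307/26870 + 3718 = 548741967/26870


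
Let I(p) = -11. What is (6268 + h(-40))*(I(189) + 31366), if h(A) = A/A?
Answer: 196564495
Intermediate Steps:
h(A) = 1
(6268 + h(-40))*(I(189) + 31366) = (6268 + 1)*(-11 + 31366) = 6269*31355 = 196564495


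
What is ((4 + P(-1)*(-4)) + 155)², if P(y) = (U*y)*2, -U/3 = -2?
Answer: 42849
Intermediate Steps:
U = 6 (U = -3*(-2) = 6)
P(y) = 12*y (P(y) = (6*y)*2 = 12*y)
((4 + P(-1)*(-4)) + 155)² = ((4 + (12*(-1))*(-4)) + 155)² = ((4 - 12*(-4)) + 155)² = ((4 + 48) + 155)² = (52 + 155)² = 207² = 42849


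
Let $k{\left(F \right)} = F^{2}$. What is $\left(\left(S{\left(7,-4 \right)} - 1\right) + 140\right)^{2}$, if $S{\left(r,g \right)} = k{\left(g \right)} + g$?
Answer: $22801$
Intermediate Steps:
$S{\left(r,g \right)} = g + g^{2}$ ($S{\left(r,g \right)} = g^{2} + g = g + g^{2}$)
$\left(\left(S{\left(7,-4 \right)} - 1\right) + 140\right)^{2} = \left(\left(- 4 \left(1 - 4\right) - 1\right) + 140\right)^{2} = \left(\left(\left(-4\right) \left(-3\right) - 1\right) + 140\right)^{2} = \left(\left(12 - 1\right) + 140\right)^{2} = \left(11 + 140\right)^{2} = 151^{2} = 22801$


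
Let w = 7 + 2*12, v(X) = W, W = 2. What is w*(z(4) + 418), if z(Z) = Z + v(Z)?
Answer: 13144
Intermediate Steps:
v(X) = 2
w = 31 (w = 7 + 24 = 31)
z(Z) = 2 + Z (z(Z) = Z + 2 = 2 + Z)
w*(z(4) + 418) = 31*((2 + 4) + 418) = 31*(6 + 418) = 31*424 = 13144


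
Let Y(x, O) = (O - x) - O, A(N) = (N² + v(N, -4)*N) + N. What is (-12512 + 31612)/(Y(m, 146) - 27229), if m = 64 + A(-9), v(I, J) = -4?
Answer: -19100/27401 ≈ -0.69705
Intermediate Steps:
A(N) = N² - 3*N (A(N) = (N² - 4*N) + N = N² - 3*N)
m = 172 (m = 64 - 9*(-3 - 9) = 64 - 9*(-12) = 64 + 108 = 172)
Y(x, O) = -x
(-12512 + 31612)/(Y(m, 146) - 27229) = (-12512 + 31612)/(-1*172 - 27229) = 19100/(-172 - 27229) = 19100/(-27401) = 19100*(-1/27401) = -19100/27401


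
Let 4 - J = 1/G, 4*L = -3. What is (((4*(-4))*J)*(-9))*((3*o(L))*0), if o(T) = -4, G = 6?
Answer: 0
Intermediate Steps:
L = -¾ (L = (¼)*(-3) = -¾ ≈ -0.75000)
J = 23/6 (J = 4 - 1/6 = 4 - 1*⅙ = 4 - ⅙ = 23/6 ≈ 3.8333)
(((4*(-4))*J)*(-9))*((3*o(L))*0) = (((4*(-4))*(23/6))*(-9))*((3*(-4))*0) = (-16*23/6*(-9))*(-12*0) = -184/3*(-9)*0 = 552*0 = 0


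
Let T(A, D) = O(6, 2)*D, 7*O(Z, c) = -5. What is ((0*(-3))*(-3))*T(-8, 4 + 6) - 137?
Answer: -137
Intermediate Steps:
O(Z, c) = -5/7 (O(Z, c) = (⅐)*(-5) = -5/7)
T(A, D) = -5*D/7
((0*(-3))*(-3))*T(-8, 4 + 6) - 137 = ((0*(-3))*(-3))*(-5*(4 + 6)/7) - 137 = (0*(-3))*(-5/7*10) - 137 = 0*(-50/7) - 137 = 0 - 137 = -137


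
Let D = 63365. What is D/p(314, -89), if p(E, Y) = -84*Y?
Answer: 63365/7476 ≈ 8.4758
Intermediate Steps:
D/p(314, -89) = 63365/((-84*(-89))) = 63365/7476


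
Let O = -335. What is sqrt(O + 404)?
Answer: sqrt(69) ≈ 8.3066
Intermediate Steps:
sqrt(O + 404) = sqrt(-335 + 404) = sqrt(69)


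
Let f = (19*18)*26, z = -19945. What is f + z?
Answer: -11053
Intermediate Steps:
f = 8892 (f = 342*26 = 8892)
f + z = 8892 - 19945 = -11053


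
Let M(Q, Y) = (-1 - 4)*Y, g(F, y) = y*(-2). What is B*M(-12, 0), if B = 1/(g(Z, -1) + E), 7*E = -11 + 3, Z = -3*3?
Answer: 0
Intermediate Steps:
Z = -9
E = -8/7 (E = (-11 + 3)/7 = (1/7)*(-8) = -8/7 ≈ -1.1429)
g(F, y) = -2*y
M(Q, Y) = -5*Y
B = 7/6 (B = 1/(-2*(-1) - 8/7) = 1/(2 - 8/7) = 1/(6/7) = 7/6 ≈ 1.1667)
B*M(-12, 0) = 7*(-5*0)/6 = (7/6)*0 = 0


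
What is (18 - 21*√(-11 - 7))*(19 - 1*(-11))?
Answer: 540 - 1890*I*√2 ≈ 540.0 - 2672.9*I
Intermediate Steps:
(18 - 21*√(-11 - 7))*(19 - 1*(-11)) = (18 - 63*I*√2)*(19 + 11) = (18 - 63*I*√2)*30 = 540 - 1890*I*√2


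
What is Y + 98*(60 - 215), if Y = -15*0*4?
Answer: -15190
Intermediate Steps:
Y = 0 (Y = 0*4 = 0)
Y + 98*(60 - 215) = 0 + 98*(60 - 215) = 0 + 98*(-155) = 0 - 15190 = -15190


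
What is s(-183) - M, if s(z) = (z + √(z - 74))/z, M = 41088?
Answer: -41087 - I*√257/183 ≈ -41087.0 - 0.087602*I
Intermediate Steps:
s(z) = (z + √(-74 + z))/z
s(-183) - M = (-183 + √(-74 - 183))/(-183) - 1*41088 = -(-183 + √(-257))/183 - 41088 = -(-183 + I*√257)/183 - 41088 = (1 - I*√257/183) - 41088 = -41087 - I*√257/183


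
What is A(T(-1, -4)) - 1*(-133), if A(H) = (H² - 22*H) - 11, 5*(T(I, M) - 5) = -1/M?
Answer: 14561/400 ≈ 36.402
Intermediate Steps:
T(I, M) = 5 - 1/(5*M) (T(I, M) = 5 + (-1/M)/5 = 5 - 1/(5*M))
A(H) = -11 + H² - 22*H
A(T(-1, -4)) - 1*(-133) = (-11 + (5 - ⅕/(-4))² - 22*(5 - ⅕/(-4))) - 1*(-133) = (-11 + (5 - ⅕*(-¼))² - 22*(5 - ⅕*(-¼))) + 133 = (-11 + (5 + 1/20)² - 22*(5 + 1/20)) + 133 = (-11 + (101/20)² - 22*101/20) + 133 = (-11 + 10201/400 - 1111/10) + 133 = -38639/400 + 133 = 14561/400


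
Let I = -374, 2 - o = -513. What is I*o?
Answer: -192610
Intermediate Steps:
o = 515 (o = 2 - 1*(-513) = 2 + 513 = 515)
I*o = -374*515 = -192610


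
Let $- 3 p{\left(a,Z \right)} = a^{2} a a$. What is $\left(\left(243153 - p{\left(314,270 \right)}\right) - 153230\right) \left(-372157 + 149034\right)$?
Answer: $- \frac{2169077076896155}{3} \approx -7.2303 \cdot 10^{14}$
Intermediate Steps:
$p{\left(a,Z \right)} = - \frac{a^{4}}{3}$ ($p{\left(a,Z \right)} = - \frac{a^{2} a a}{3} = - \frac{a^{3} a}{3} = - \frac{a^{4}}{3}$)
$\left(\left(243153 - p{\left(314,270 \right)}\right) - 153230\right) \left(-372157 + 149034\right) = \left(\left(243153 - - \frac{314^{4}}{3}\right) - 153230\right) \left(-372157 + 149034\right) = \left(\left(243153 - \left(- \frac{1}{3}\right) 9721171216\right) - 153230\right) \left(-223123\right) = \left(\left(243153 - - \frac{9721171216}{3}\right) - 153230\right) \left(-223123\right) = \left(\left(243153 + \frac{9721171216}{3}\right) - 153230\right) \left(-223123\right) = \left(\frac{9721900675}{3} - 153230\right) \left(-223123\right) = \frac{9721440985}{3} \left(-223123\right) = - \frac{2169077076896155}{3}$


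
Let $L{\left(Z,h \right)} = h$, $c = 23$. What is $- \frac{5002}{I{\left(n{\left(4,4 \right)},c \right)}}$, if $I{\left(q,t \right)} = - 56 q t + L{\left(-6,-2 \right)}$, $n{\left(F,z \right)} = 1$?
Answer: $\frac{2501}{645} \approx 3.8775$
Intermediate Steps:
$I{\left(q,t \right)} = -2 - 56 q t$ ($I{\left(q,t \right)} = - 56 q t - 2 = -2 - 56 q t$)
$- \frac{5002}{I{\left(n{\left(4,4 \right)},c \right)}} = - \frac{5002}{-2 - 56 \cdot 23} = - \frac{5002}{-2 - 1288} = - \frac{5002}{-1290} = \left(-5002\right) \left(- \frac{1}{1290}\right) = \frac{2501}{645}$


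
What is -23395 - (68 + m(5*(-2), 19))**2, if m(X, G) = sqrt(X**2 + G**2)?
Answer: -28480 - 136*sqrt(461) ≈ -31400.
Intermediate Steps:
m(X, G) = sqrt(G**2 + X**2)
-23395 - (68 + m(5*(-2), 19))**2 = -23395 - (68 + sqrt(19**2 + (5*(-2))**2))**2 = -23395 - (68 + sqrt(361 + (-10)**2))**2 = -23395 - (68 + sqrt(361 + 100))**2 = -23395 - (68 + sqrt(461))**2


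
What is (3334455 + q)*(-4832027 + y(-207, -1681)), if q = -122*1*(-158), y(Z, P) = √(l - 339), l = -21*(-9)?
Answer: -16205318742737 + 16768655*I*√6 ≈ -1.6205e+13 + 4.1075e+7*I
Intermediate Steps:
l = 189
y(Z, P) = 5*I*√6 (y(Z, P) = √(189 - 339) = √(-150) = 5*I*√6)
q = 19276 (q = -122*(-158) = 19276)
(3334455 + q)*(-4832027 + y(-207, -1681)) = (3334455 + 19276)*(-4832027 + 5*I*√6) = 3353731*(-4832027 + 5*I*√6) = -16205318742737 + 16768655*I*√6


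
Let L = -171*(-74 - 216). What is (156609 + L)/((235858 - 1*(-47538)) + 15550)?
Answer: 206199/298946 ≈ 0.68975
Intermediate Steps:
L = 49590 (L = -171*(-290) = 49590)
(156609 + L)/((235858 - 1*(-47538)) + 15550) = (156609 + 49590)/((235858 - 1*(-47538)) + 15550) = 206199/((235858 + 47538) + 15550) = 206199/(283396 + 15550) = 206199/298946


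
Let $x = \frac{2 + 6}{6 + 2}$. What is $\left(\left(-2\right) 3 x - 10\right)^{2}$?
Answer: $256$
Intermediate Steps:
$x = 1$ ($x = \frac{8}{8} = 8 \cdot \frac{1}{8} = 1$)
$\left(\left(-2\right) 3 x - 10\right)^{2} = \left(\left(-2\right) 3 \cdot 1 - 10\right)^{2} = \left(\left(-6\right) 1 - 10\right)^{2} = \left(-6 - 10\right)^{2} = \left(-16\right)^{2} = 256$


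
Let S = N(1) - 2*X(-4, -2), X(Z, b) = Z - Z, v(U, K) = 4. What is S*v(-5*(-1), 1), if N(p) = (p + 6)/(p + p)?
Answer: 14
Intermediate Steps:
X(Z, b) = 0
N(p) = (6 + p)/(2*p) (N(p) = (6 + p)/((2*p)) = (6 + p)*(1/(2*p)) = (6 + p)/(2*p))
S = 7/2 (S = (½)*(6 + 1)/1 - 2*0 = (½)*1*7 + 0 = 7/2 + 0 = 7/2 ≈ 3.5000)
S*v(-5*(-1), 1) = (7/2)*4 = 14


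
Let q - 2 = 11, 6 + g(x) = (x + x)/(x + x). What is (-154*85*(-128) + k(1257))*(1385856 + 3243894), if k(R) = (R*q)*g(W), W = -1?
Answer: 7378964996250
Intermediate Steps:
g(x) = -5 (g(x) = -6 + (x + x)/(x + x) = -6 + (2*x)/((2*x)) = -6 + (2*x)*(1/(2*x)) = -6 + 1 = -5)
q = 13 (q = 2 + 11 = 13)
k(R) = -65*R (k(R) = (R*13)*(-5) = (13*R)*(-5) = -65*R)
(-154*85*(-128) + k(1257))*(1385856 + 3243894) = (-154*85*(-128) - 65*1257)*(1385856 + 3243894) = (-13090*(-128) - 81705)*4629750 = (1675520 - 81705)*4629750 = 1593815*4629750 = 7378964996250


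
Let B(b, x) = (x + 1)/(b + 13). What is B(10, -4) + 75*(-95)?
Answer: -163878/23 ≈ -7125.1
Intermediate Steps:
B(b, x) = (1 + x)/(13 + b)
B(10, -4) + 75*(-95) = (1 - 4)/(13 + 10) + 75*(-95) = -3/23 - 7125 = -163878/23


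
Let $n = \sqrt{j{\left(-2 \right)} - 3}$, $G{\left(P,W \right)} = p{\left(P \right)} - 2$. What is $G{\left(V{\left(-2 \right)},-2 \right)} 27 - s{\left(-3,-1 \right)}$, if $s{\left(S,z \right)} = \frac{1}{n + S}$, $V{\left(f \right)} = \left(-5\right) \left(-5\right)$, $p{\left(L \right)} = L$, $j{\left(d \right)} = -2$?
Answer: $\frac{8697}{14} + \frac{i \sqrt{5}}{14} \approx 621.21 + 0.15972 i$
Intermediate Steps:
$V{\left(f \right)} = 25$
$G{\left(P,W \right)} = -2 + P$ ($G{\left(P,W \right)} = P - 2 = -2 + P$)
$n = i \sqrt{5}$ ($n = \sqrt{-2 - 3} = \sqrt{-5} = i \sqrt{5} \approx 2.2361 i$)
$s{\left(S,z \right)} = \frac{1}{S + i \sqrt{5}}$ ($s{\left(S,z \right)} = \frac{1}{i \sqrt{5} + S} = \frac{1}{S + i \sqrt{5}}$)
$G{\left(V{\left(-2 \right)},-2 \right)} 27 - s{\left(-3,-1 \right)} = \left(-2 + 25\right) 27 - \frac{1}{-3 + i \sqrt{5}} = 23 \cdot 27 - \frac{1}{-3 + i \sqrt{5}} = 621 - \frac{1}{-3 + i \sqrt{5}}$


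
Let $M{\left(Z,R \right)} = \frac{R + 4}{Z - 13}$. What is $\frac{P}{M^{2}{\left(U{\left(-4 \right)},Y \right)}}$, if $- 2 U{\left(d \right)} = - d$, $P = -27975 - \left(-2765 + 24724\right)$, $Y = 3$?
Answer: $- \frac{11235150}{49} \approx -2.2929 \cdot 10^{5}$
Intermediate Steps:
$P = -49934$ ($P = -27975 - 21959 = -49934$)
$U{\left(d \right)} = \frac{d}{2}$ ($U{\left(d \right)} = - \frac{\left(-1\right) d}{2} = \frac{d}{2}$)
$M{\left(Z,R \right)} = \frac{4 + R}{-13 + Z}$
$\frac{P}{M^{2}{\left(U{\left(-4 \right)},Y \right)}} = - \frac{49934}{\left(\frac{4 + 3}{-13 + \frac{1}{2} \left(-4\right)}\right)^{2}} = - \frac{49934}{\left(\frac{1}{-13 - 2} \cdot 7\right)^{2}} = - \frac{49934}{\left(\frac{1}{-15} \cdot 7\right)^{2}} = - \frac{49934}{\left(\left(- \frac{1}{15}\right) 7\right)^{2}} = - \frac{49934}{\left(- \frac{7}{15}\right)^{2}} = - \frac{49934}{\frac{49}{225}} = \left(-49934\right) \frac{225}{49} = - \frac{11235150}{49}$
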